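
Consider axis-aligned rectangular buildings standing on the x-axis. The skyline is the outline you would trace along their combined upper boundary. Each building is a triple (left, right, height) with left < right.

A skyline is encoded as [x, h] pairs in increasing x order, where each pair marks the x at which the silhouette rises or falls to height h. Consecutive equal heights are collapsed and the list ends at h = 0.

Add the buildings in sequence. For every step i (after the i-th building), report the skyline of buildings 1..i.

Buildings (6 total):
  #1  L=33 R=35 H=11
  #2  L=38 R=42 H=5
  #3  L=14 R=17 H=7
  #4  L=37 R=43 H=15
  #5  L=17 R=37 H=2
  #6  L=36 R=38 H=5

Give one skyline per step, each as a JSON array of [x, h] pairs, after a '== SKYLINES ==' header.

== SKYLINES ==
[[33,11],[35,0]]
[[33,11],[35,0],[38,5],[42,0]]
[[14,7],[17,0],[33,11],[35,0],[38,5],[42,0]]
[[14,7],[17,0],[33,11],[35,0],[37,15],[43,0]]
[[14,7],[17,2],[33,11],[35,2],[37,15],[43,0]]
[[14,7],[17,2],[33,11],[35,2],[36,5],[37,15],[43,0]]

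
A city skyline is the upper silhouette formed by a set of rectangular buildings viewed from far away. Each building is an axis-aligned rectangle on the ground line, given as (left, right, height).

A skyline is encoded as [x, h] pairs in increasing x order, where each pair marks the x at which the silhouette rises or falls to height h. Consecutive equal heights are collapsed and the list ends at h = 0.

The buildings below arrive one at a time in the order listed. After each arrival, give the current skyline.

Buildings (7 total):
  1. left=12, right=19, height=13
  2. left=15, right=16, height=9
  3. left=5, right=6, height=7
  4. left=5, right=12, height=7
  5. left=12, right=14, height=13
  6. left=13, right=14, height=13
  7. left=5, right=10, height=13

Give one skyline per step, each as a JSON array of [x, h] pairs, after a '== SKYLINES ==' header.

== SKYLINES ==
[[12,13],[19,0]]
[[12,13],[19,0]]
[[5,7],[6,0],[12,13],[19,0]]
[[5,7],[12,13],[19,0]]
[[5,7],[12,13],[19,0]]
[[5,7],[12,13],[19,0]]
[[5,13],[10,7],[12,13],[19,0]]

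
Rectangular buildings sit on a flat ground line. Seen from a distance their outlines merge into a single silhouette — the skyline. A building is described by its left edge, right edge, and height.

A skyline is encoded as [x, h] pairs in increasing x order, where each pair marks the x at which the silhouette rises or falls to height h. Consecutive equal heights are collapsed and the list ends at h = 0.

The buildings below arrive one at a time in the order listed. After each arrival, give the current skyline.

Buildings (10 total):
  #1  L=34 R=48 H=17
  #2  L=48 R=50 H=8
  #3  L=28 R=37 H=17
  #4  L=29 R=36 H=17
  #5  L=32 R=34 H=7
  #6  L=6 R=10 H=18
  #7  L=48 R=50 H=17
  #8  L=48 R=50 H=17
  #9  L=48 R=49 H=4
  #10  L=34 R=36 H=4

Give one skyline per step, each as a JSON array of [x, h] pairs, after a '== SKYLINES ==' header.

== SKYLINES ==
[[34,17],[48,0]]
[[34,17],[48,8],[50,0]]
[[28,17],[48,8],[50,0]]
[[28,17],[48,8],[50,0]]
[[28,17],[48,8],[50,0]]
[[6,18],[10,0],[28,17],[48,8],[50,0]]
[[6,18],[10,0],[28,17],[50,0]]
[[6,18],[10,0],[28,17],[50,0]]
[[6,18],[10,0],[28,17],[50,0]]
[[6,18],[10,0],[28,17],[50,0]]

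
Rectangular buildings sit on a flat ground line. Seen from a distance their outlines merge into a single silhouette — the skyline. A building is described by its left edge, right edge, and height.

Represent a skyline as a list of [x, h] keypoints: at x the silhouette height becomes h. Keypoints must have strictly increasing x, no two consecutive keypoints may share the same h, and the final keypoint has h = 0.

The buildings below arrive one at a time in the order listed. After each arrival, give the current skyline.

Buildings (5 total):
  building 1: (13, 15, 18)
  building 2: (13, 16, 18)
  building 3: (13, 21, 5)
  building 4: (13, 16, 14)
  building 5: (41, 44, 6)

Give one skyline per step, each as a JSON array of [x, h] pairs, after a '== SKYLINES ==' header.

== SKYLINES ==
[[13,18],[15,0]]
[[13,18],[16,0]]
[[13,18],[16,5],[21,0]]
[[13,18],[16,5],[21,0]]
[[13,18],[16,5],[21,0],[41,6],[44,0]]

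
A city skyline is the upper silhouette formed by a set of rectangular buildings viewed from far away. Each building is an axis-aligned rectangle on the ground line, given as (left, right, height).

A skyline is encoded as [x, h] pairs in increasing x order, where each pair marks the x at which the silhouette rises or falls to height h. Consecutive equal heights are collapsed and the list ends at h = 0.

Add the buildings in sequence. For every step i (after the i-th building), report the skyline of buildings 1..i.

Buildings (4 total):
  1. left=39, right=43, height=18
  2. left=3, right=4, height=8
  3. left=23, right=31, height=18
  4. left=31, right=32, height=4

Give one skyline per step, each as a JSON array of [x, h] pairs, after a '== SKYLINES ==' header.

== SKYLINES ==
[[39,18],[43,0]]
[[3,8],[4,0],[39,18],[43,0]]
[[3,8],[4,0],[23,18],[31,0],[39,18],[43,0]]
[[3,8],[4,0],[23,18],[31,4],[32,0],[39,18],[43,0]]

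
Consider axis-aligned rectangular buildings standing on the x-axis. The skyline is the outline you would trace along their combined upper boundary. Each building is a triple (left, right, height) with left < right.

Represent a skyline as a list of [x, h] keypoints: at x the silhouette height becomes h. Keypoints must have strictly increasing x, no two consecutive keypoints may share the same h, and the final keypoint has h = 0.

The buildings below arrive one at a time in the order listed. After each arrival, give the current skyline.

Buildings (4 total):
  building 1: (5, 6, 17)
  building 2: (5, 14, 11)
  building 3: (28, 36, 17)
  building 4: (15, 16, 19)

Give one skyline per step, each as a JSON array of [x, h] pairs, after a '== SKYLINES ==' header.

== SKYLINES ==
[[5,17],[6,0]]
[[5,17],[6,11],[14,0]]
[[5,17],[6,11],[14,0],[28,17],[36,0]]
[[5,17],[6,11],[14,0],[15,19],[16,0],[28,17],[36,0]]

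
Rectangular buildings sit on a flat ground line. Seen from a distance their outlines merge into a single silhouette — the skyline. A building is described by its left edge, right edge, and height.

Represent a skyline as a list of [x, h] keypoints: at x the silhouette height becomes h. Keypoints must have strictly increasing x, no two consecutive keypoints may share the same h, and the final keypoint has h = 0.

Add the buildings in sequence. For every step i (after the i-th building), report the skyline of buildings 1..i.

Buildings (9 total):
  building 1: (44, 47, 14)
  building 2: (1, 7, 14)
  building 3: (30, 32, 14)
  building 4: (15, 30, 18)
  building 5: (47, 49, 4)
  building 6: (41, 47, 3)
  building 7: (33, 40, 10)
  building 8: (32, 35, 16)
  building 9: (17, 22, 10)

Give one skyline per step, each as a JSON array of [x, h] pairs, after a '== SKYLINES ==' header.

== SKYLINES ==
[[44,14],[47,0]]
[[1,14],[7,0],[44,14],[47,0]]
[[1,14],[7,0],[30,14],[32,0],[44,14],[47,0]]
[[1,14],[7,0],[15,18],[30,14],[32,0],[44,14],[47,0]]
[[1,14],[7,0],[15,18],[30,14],[32,0],[44,14],[47,4],[49,0]]
[[1,14],[7,0],[15,18],[30,14],[32,0],[41,3],[44,14],[47,4],[49,0]]
[[1,14],[7,0],[15,18],[30,14],[32,0],[33,10],[40,0],[41,3],[44,14],[47,4],[49,0]]
[[1,14],[7,0],[15,18],[30,14],[32,16],[35,10],[40,0],[41,3],[44,14],[47,4],[49,0]]
[[1,14],[7,0],[15,18],[30,14],[32,16],[35,10],[40,0],[41,3],[44,14],[47,4],[49,0]]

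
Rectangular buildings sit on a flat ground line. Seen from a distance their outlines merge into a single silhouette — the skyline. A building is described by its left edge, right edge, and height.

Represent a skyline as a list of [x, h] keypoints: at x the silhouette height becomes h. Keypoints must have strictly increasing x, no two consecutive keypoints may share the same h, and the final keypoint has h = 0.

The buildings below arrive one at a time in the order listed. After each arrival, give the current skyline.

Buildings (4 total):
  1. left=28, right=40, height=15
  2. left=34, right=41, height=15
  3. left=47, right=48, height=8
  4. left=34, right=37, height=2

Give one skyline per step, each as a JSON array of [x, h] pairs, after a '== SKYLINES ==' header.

== SKYLINES ==
[[28,15],[40,0]]
[[28,15],[41,0]]
[[28,15],[41,0],[47,8],[48,0]]
[[28,15],[41,0],[47,8],[48,0]]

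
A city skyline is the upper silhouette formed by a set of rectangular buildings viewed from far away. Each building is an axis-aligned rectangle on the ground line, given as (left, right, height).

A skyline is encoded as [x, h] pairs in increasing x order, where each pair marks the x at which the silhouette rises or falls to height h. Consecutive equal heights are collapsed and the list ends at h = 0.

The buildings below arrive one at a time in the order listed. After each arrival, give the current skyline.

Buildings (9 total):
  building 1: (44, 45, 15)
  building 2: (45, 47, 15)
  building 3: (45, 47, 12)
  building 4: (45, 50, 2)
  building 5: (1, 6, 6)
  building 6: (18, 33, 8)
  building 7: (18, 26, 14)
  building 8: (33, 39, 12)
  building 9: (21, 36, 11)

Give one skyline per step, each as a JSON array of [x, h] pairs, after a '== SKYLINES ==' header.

== SKYLINES ==
[[44,15],[45,0]]
[[44,15],[47,0]]
[[44,15],[47,0]]
[[44,15],[47,2],[50,0]]
[[1,6],[6,0],[44,15],[47,2],[50,0]]
[[1,6],[6,0],[18,8],[33,0],[44,15],[47,2],[50,0]]
[[1,6],[6,0],[18,14],[26,8],[33,0],[44,15],[47,2],[50,0]]
[[1,6],[6,0],[18,14],[26,8],[33,12],[39,0],[44,15],[47,2],[50,0]]
[[1,6],[6,0],[18,14],[26,11],[33,12],[39,0],[44,15],[47,2],[50,0]]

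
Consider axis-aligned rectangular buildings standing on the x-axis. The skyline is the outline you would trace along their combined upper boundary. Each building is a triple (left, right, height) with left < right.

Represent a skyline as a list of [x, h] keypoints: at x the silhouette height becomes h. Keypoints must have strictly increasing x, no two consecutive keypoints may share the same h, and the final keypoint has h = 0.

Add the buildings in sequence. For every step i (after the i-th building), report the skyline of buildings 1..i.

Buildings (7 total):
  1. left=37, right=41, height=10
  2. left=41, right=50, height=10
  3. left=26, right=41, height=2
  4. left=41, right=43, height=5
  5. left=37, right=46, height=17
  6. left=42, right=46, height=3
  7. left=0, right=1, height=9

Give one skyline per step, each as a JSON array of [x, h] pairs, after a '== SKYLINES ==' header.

== SKYLINES ==
[[37,10],[41,0]]
[[37,10],[50,0]]
[[26,2],[37,10],[50,0]]
[[26,2],[37,10],[50,0]]
[[26,2],[37,17],[46,10],[50,0]]
[[26,2],[37,17],[46,10],[50,0]]
[[0,9],[1,0],[26,2],[37,17],[46,10],[50,0]]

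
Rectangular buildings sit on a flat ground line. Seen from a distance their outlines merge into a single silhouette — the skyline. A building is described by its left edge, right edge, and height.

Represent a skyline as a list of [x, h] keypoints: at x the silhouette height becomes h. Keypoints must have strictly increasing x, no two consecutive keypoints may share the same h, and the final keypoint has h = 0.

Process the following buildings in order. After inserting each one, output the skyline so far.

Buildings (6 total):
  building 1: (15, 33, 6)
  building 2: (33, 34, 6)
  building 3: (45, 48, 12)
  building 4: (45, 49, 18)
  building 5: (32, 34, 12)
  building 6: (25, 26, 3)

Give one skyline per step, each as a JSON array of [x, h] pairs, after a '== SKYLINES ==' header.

== SKYLINES ==
[[15,6],[33,0]]
[[15,6],[34,0]]
[[15,6],[34,0],[45,12],[48,0]]
[[15,6],[34,0],[45,18],[49,0]]
[[15,6],[32,12],[34,0],[45,18],[49,0]]
[[15,6],[32,12],[34,0],[45,18],[49,0]]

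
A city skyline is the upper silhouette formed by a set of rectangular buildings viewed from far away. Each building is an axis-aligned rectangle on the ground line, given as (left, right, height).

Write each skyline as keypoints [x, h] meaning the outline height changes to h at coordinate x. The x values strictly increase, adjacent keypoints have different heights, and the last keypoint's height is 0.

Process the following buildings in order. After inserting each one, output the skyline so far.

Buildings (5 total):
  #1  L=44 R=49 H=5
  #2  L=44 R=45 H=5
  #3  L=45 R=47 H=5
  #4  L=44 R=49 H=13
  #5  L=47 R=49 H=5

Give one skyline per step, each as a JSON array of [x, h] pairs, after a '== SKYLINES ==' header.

== SKYLINES ==
[[44,5],[49,0]]
[[44,5],[49,0]]
[[44,5],[49,0]]
[[44,13],[49,0]]
[[44,13],[49,0]]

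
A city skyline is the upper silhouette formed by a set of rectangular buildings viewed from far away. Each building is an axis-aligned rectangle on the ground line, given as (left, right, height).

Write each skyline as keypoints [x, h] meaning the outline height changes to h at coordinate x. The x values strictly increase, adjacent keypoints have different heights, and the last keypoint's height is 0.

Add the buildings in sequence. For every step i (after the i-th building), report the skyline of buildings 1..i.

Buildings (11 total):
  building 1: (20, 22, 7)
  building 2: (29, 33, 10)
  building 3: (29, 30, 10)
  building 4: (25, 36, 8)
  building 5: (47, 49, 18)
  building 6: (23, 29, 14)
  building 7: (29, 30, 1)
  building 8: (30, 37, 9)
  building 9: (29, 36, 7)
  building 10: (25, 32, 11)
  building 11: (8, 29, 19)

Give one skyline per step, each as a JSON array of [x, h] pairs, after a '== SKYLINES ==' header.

== SKYLINES ==
[[20,7],[22,0]]
[[20,7],[22,0],[29,10],[33,0]]
[[20,7],[22,0],[29,10],[33,0]]
[[20,7],[22,0],[25,8],[29,10],[33,8],[36,0]]
[[20,7],[22,0],[25,8],[29,10],[33,8],[36,0],[47,18],[49,0]]
[[20,7],[22,0],[23,14],[29,10],[33,8],[36,0],[47,18],[49,0]]
[[20,7],[22,0],[23,14],[29,10],[33,8],[36,0],[47,18],[49,0]]
[[20,7],[22,0],[23,14],[29,10],[33,9],[37,0],[47,18],[49,0]]
[[20,7],[22,0],[23,14],[29,10],[33,9],[37,0],[47,18],[49,0]]
[[20,7],[22,0],[23,14],[29,11],[32,10],[33,9],[37,0],[47,18],[49,0]]
[[8,19],[29,11],[32,10],[33,9],[37,0],[47,18],[49,0]]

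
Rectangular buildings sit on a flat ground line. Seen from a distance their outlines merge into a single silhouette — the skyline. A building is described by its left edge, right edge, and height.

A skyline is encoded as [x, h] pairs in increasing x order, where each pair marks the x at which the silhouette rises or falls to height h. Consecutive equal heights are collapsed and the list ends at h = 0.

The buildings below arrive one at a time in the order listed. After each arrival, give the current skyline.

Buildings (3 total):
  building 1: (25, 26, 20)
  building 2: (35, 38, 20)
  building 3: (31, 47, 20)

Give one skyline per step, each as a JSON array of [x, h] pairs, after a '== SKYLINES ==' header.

== SKYLINES ==
[[25,20],[26,0]]
[[25,20],[26,0],[35,20],[38,0]]
[[25,20],[26,0],[31,20],[47,0]]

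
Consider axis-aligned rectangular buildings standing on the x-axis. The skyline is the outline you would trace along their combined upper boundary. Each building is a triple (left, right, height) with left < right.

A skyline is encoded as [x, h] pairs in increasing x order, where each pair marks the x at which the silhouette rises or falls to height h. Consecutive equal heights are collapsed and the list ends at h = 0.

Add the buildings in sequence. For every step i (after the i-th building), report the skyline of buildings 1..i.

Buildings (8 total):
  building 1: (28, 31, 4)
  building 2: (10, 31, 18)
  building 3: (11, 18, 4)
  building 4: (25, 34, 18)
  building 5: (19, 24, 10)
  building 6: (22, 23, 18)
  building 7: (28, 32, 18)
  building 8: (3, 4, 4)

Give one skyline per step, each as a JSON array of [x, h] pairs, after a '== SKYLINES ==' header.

== SKYLINES ==
[[28,4],[31,0]]
[[10,18],[31,0]]
[[10,18],[31,0]]
[[10,18],[34,0]]
[[10,18],[34,0]]
[[10,18],[34,0]]
[[10,18],[34,0]]
[[3,4],[4,0],[10,18],[34,0]]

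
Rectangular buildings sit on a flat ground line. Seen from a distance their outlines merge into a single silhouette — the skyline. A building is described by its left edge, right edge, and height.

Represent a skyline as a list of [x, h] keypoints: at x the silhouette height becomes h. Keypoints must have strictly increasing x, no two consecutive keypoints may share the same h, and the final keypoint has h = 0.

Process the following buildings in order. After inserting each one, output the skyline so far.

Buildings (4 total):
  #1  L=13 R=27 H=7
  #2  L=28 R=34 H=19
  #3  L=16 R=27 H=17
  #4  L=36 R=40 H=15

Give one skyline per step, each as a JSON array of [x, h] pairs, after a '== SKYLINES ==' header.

== SKYLINES ==
[[13,7],[27,0]]
[[13,7],[27,0],[28,19],[34,0]]
[[13,7],[16,17],[27,0],[28,19],[34,0]]
[[13,7],[16,17],[27,0],[28,19],[34,0],[36,15],[40,0]]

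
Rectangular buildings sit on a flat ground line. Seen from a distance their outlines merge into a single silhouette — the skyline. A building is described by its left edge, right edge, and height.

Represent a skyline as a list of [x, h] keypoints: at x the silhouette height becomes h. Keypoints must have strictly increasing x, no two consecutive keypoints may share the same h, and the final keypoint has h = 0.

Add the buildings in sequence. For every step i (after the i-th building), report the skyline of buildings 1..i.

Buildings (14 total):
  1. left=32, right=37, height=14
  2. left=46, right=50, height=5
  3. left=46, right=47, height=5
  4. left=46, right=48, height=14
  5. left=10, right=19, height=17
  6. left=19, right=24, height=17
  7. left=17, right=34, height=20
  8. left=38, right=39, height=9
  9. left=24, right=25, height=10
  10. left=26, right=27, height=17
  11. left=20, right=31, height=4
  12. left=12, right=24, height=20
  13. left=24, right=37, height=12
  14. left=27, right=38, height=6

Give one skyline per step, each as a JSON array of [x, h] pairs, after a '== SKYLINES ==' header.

== SKYLINES ==
[[32,14],[37,0]]
[[32,14],[37,0],[46,5],[50,0]]
[[32,14],[37,0],[46,5],[50,0]]
[[32,14],[37,0],[46,14],[48,5],[50,0]]
[[10,17],[19,0],[32,14],[37,0],[46,14],[48,5],[50,0]]
[[10,17],[24,0],[32,14],[37,0],[46,14],[48,5],[50,0]]
[[10,17],[17,20],[34,14],[37,0],[46,14],[48,5],[50,0]]
[[10,17],[17,20],[34,14],[37,0],[38,9],[39,0],[46,14],[48,5],[50,0]]
[[10,17],[17,20],[34,14],[37,0],[38,9],[39,0],[46,14],[48,5],[50,0]]
[[10,17],[17,20],[34,14],[37,0],[38,9],[39,0],[46,14],[48,5],[50,0]]
[[10,17],[17,20],[34,14],[37,0],[38,9],[39,0],[46,14],[48,5],[50,0]]
[[10,17],[12,20],[34,14],[37,0],[38,9],[39,0],[46,14],[48,5],[50,0]]
[[10,17],[12,20],[34,14],[37,0],[38,9],[39,0],[46,14],[48,5],[50,0]]
[[10,17],[12,20],[34,14],[37,6],[38,9],[39,0],[46,14],[48,5],[50,0]]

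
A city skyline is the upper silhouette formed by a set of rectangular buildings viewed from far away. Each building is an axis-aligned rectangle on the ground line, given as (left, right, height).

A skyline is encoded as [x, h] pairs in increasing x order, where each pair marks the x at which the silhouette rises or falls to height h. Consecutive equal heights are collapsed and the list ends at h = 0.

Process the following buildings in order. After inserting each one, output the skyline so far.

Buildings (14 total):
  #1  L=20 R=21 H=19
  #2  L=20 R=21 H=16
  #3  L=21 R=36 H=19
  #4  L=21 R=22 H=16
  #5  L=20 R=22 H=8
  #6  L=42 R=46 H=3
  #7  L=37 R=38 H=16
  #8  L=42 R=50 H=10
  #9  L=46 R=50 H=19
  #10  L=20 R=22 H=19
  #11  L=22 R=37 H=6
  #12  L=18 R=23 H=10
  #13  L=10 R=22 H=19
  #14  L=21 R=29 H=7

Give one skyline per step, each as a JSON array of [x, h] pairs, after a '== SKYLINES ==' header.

== SKYLINES ==
[[20,19],[21,0]]
[[20,19],[21,0]]
[[20,19],[36,0]]
[[20,19],[36,0]]
[[20,19],[36,0]]
[[20,19],[36,0],[42,3],[46,0]]
[[20,19],[36,0],[37,16],[38,0],[42,3],[46,0]]
[[20,19],[36,0],[37,16],[38,0],[42,10],[50,0]]
[[20,19],[36,0],[37,16],[38,0],[42,10],[46,19],[50,0]]
[[20,19],[36,0],[37,16],[38,0],[42,10],[46,19],[50,0]]
[[20,19],[36,6],[37,16],[38,0],[42,10],[46,19],[50,0]]
[[18,10],[20,19],[36,6],[37,16],[38,0],[42,10],[46,19],[50,0]]
[[10,19],[36,6],[37,16],[38,0],[42,10],[46,19],[50,0]]
[[10,19],[36,6],[37,16],[38,0],[42,10],[46,19],[50,0]]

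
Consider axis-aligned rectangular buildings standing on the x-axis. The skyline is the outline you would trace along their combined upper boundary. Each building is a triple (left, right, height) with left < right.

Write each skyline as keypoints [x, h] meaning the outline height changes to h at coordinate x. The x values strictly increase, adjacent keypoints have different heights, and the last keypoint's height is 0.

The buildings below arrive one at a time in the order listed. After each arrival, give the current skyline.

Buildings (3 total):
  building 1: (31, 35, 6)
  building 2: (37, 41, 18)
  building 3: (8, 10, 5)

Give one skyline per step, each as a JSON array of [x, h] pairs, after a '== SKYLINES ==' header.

== SKYLINES ==
[[31,6],[35,0]]
[[31,6],[35,0],[37,18],[41,0]]
[[8,5],[10,0],[31,6],[35,0],[37,18],[41,0]]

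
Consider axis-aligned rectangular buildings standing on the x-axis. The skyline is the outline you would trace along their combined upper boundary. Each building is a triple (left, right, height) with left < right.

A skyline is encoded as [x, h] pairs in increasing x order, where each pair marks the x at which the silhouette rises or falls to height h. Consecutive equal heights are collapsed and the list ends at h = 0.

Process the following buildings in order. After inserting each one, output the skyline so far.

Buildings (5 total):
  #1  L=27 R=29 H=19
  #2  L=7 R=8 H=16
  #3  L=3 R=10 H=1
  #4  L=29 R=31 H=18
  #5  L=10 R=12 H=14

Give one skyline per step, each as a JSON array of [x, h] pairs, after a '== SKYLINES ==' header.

== SKYLINES ==
[[27,19],[29,0]]
[[7,16],[8,0],[27,19],[29,0]]
[[3,1],[7,16],[8,1],[10,0],[27,19],[29,0]]
[[3,1],[7,16],[8,1],[10,0],[27,19],[29,18],[31,0]]
[[3,1],[7,16],[8,1],[10,14],[12,0],[27,19],[29,18],[31,0]]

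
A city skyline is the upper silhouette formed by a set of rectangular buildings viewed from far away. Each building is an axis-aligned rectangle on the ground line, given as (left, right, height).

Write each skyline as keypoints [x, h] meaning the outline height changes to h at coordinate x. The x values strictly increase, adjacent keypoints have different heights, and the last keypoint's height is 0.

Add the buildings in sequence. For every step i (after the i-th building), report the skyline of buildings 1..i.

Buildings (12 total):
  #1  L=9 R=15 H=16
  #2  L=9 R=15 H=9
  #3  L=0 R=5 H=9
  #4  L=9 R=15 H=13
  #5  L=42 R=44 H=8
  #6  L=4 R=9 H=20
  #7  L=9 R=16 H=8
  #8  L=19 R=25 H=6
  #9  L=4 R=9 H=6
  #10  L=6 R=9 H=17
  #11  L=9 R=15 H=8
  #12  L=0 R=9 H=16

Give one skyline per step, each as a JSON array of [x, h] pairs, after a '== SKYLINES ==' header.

== SKYLINES ==
[[9,16],[15,0]]
[[9,16],[15,0]]
[[0,9],[5,0],[9,16],[15,0]]
[[0,9],[5,0],[9,16],[15,0]]
[[0,9],[5,0],[9,16],[15,0],[42,8],[44,0]]
[[0,9],[4,20],[9,16],[15,0],[42,8],[44,0]]
[[0,9],[4,20],[9,16],[15,8],[16,0],[42,8],[44,0]]
[[0,9],[4,20],[9,16],[15,8],[16,0],[19,6],[25,0],[42,8],[44,0]]
[[0,9],[4,20],[9,16],[15,8],[16,0],[19,6],[25,0],[42,8],[44,0]]
[[0,9],[4,20],[9,16],[15,8],[16,0],[19,6],[25,0],[42,8],[44,0]]
[[0,9],[4,20],[9,16],[15,8],[16,0],[19,6],[25,0],[42,8],[44,0]]
[[0,16],[4,20],[9,16],[15,8],[16,0],[19,6],[25,0],[42,8],[44,0]]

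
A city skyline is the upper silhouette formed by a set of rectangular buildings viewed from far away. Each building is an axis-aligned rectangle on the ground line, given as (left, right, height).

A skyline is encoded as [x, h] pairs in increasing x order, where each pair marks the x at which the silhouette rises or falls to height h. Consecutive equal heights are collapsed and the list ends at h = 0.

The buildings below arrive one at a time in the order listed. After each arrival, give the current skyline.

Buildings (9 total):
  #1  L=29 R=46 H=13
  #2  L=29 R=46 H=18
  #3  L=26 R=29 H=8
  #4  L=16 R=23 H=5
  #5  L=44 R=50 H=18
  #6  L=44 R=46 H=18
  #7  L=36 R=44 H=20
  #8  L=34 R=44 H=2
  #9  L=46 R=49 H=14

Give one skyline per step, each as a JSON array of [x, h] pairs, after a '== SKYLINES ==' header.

== SKYLINES ==
[[29,13],[46,0]]
[[29,18],[46,0]]
[[26,8],[29,18],[46,0]]
[[16,5],[23,0],[26,8],[29,18],[46,0]]
[[16,5],[23,0],[26,8],[29,18],[50,0]]
[[16,5],[23,0],[26,8],[29,18],[50,0]]
[[16,5],[23,0],[26,8],[29,18],[36,20],[44,18],[50,0]]
[[16,5],[23,0],[26,8],[29,18],[36,20],[44,18],[50,0]]
[[16,5],[23,0],[26,8],[29,18],[36,20],[44,18],[50,0]]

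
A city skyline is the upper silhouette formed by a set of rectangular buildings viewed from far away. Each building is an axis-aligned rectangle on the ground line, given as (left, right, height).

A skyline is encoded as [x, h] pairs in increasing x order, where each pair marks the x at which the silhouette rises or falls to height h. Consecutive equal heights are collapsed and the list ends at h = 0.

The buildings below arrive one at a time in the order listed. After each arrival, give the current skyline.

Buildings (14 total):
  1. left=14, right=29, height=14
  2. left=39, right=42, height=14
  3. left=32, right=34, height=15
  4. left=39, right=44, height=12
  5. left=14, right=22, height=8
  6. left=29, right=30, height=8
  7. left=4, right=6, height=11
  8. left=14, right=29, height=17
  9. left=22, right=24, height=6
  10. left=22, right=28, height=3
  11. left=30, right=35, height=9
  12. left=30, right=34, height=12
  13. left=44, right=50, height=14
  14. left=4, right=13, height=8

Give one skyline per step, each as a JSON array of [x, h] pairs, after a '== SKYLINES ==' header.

== SKYLINES ==
[[14,14],[29,0]]
[[14,14],[29,0],[39,14],[42,0]]
[[14,14],[29,0],[32,15],[34,0],[39,14],[42,0]]
[[14,14],[29,0],[32,15],[34,0],[39,14],[42,12],[44,0]]
[[14,14],[29,0],[32,15],[34,0],[39,14],[42,12],[44,0]]
[[14,14],[29,8],[30,0],[32,15],[34,0],[39,14],[42,12],[44,0]]
[[4,11],[6,0],[14,14],[29,8],[30,0],[32,15],[34,0],[39,14],[42,12],[44,0]]
[[4,11],[6,0],[14,17],[29,8],[30,0],[32,15],[34,0],[39,14],[42,12],[44,0]]
[[4,11],[6,0],[14,17],[29,8],[30,0],[32,15],[34,0],[39,14],[42,12],[44,0]]
[[4,11],[6,0],[14,17],[29,8],[30,0],[32,15],[34,0],[39,14],[42,12],[44,0]]
[[4,11],[6,0],[14,17],[29,8],[30,9],[32,15],[34,9],[35,0],[39,14],[42,12],[44,0]]
[[4,11],[6,0],[14,17],[29,8],[30,12],[32,15],[34,9],[35,0],[39,14],[42,12],[44,0]]
[[4,11],[6,0],[14,17],[29,8],[30,12],[32,15],[34,9],[35,0],[39,14],[42,12],[44,14],[50,0]]
[[4,11],[6,8],[13,0],[14,17],[29,8],[30,12],[32,15],[34,9],[35,0],[39,14],[42,12],[44,14],[50,0]]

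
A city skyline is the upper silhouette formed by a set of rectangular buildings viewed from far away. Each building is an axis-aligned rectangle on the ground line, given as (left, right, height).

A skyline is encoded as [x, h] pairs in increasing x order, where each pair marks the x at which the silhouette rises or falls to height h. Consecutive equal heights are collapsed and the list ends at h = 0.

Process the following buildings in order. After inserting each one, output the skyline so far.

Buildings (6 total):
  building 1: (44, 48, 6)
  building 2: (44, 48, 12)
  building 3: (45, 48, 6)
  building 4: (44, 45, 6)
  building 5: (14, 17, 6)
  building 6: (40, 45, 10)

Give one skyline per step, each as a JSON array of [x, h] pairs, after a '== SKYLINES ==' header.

== SKYLINES ==
[[44,6],[48,0]]
[[44,12],[48,0]]
[[44,12],[48,0]]
[[44,12],[48,0]]
[[14,6],[17,0],[44,12],[48,0]]
[[14,6],[17,0],[40,10],[44,12],[48,0]]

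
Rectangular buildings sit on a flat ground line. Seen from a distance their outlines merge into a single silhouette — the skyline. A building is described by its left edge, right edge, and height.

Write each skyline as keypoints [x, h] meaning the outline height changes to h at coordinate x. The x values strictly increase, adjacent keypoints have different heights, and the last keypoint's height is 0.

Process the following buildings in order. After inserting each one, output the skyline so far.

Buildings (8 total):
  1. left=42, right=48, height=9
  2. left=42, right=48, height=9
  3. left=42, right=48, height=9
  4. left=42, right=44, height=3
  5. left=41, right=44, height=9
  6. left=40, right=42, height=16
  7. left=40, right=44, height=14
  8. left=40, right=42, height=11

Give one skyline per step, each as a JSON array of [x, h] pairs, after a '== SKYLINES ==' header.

== SKYLINES ==
[[42,9],[48,0]]
[[42,9],[48,0]]
[[42,9],[48,0]]
[[42,9],[48,0]]
[[41,9],[48,0]]
[[40,16],[42,9],[48,0]]
[[40,16],[42,14],[44,9],[48,0]]
[[40,16],[42,14],[44,9],[48,0]]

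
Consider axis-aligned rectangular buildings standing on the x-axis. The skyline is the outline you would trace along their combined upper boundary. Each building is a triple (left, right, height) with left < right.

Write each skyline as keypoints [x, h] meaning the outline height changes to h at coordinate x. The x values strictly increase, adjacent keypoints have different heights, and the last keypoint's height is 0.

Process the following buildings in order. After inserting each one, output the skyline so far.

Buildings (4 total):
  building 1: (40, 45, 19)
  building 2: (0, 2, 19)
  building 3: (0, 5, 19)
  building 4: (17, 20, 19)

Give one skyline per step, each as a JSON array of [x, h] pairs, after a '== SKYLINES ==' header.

== SKYLINES ==
[[40,19],[45,0]]
[[0,19],[2,0],[40,19],[45,0]]
[[0,19],[5,0],[40,19],[45,0]]
[[0,19],[5,0],[17,19],[20,0],[40,19],[45,0]]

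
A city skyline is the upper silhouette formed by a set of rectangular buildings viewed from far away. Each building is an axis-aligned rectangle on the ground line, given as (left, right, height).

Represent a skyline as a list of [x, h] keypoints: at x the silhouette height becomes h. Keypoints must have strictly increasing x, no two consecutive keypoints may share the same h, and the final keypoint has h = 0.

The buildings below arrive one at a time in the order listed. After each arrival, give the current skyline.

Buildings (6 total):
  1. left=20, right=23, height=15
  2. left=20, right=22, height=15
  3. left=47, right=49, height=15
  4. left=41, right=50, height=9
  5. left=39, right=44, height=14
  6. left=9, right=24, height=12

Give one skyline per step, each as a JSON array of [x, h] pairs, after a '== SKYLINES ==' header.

== SKYLINES ==
[[20,15],[23,0]]
[[20,15],[23,0]]
[[20,15],[23,0],[47,15],[49,0]]
[[20,15],[23,0],[41,9],[47,15],[49,9],[50,0]]
[[20,15],[23,0],[39,14],[44,9],[47,15],[49,9],[50,0]]
[[9,12],[20,15],[23,12],[24,0],[39,14],[44,9],[47,15],[49,9],[50,0]]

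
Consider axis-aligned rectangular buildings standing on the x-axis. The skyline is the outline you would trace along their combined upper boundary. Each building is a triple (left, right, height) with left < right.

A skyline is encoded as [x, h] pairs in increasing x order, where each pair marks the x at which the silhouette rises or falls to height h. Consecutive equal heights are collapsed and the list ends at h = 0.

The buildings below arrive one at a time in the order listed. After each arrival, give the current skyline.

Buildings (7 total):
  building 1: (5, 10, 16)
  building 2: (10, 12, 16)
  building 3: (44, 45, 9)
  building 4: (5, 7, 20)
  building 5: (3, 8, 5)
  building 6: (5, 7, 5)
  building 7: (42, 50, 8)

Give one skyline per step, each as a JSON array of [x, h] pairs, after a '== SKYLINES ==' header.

== SKYLINES ==
[[5,16],[10,0]]
[[5,16],[12,0]]
[[5,16],[12,0],[44,9],[45,0]]
[[5,20],[7,16],[12,0],[44,9],[45,0]]
[[3,5],[5,20],[7,16],[12,0],[44,9],[45,0]]
[[3,5],[5,20],[7,16],[12,0],[44,9],[45,0]]
[[3,5],[5,20],[7,16],[12,0],[42,8],[44,9],[45,8],[50,0]]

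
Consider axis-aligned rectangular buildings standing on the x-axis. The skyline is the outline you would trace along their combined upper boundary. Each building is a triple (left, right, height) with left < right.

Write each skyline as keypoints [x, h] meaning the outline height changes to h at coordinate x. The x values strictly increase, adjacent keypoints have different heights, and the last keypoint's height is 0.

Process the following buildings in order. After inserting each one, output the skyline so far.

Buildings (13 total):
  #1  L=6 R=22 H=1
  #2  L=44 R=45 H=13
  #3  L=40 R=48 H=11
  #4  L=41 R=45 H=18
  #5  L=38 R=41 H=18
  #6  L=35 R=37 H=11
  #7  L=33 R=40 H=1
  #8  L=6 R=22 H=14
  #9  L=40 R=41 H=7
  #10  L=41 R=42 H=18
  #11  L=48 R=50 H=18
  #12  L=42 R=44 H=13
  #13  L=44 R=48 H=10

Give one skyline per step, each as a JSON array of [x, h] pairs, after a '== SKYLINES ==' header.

== SKYLINES ==
[[6,1],[22,0]]
[[6,1],[22,0],[44,13],[45,0]]
[[6,1],[22,0],[40,11],[44,13],[45,11],[48,0]]
[[6,1],[22,0],[40,11],[41,18],[45,11],[48,0]]
[[6,1],[22,0],[38,18],[45,11],[48,0]]
[[6,1],[22,0],[35,11],[37,0],[38,18],[45,11],[48,0]]
[[6,1],[22,0],[33,1],[35,11],[37,1],[38,18],[45,11],[48,0]]
[[6,14],[22,0],[33,1],[35,11],[37,1],[38,18],[45,11],[48,0]]
[[6,14],[22,0],[33,1],[35,11],[37,1],[38,18],[45,11],[48,0]]
[[6,14],[22,0],[33,1],[35,11],[37,1],[38,18],[45,11],[48,0]]
[[6,14],[22,0],[33,1],[35,11],[37,1],[38,18],[45,11],[48,18],[50,0]]
[[6,14],[22,0],[33,1],[35,11],[37,1],[38,18],[45,11],[48,18],[50,0]]
[[6,14],[22,0],[33,1],[35,11],[37,1],[38,18],[45,11],[48,18],[50,0]]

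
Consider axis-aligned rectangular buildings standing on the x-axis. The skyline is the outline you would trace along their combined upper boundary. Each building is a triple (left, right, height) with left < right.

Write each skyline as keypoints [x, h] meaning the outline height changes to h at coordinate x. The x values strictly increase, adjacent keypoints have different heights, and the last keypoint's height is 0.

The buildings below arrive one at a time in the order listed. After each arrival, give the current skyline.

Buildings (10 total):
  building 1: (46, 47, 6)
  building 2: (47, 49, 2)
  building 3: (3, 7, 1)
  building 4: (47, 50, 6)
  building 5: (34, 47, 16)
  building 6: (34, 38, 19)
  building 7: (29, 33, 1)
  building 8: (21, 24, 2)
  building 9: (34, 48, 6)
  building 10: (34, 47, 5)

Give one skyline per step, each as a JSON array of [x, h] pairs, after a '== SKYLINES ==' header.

== SKYLINES ==
[[46,6],[47,0]]
[[46,6],[47,2],[49,0]]
[[3,1],[7,0],[46,6],[47,2],[49,0]]
[[3,1],[7,0],[46,6],[50,0]]
[[3,1],[7,0],[34,16],[47,6],[50,0]]
[[3,1],[7,0],[34,19],[38,16],[47,6],[50,0]]
[[3,1],[7,0],[29,1],[33,0],[34,19],[38,16],[47,6],[50,0]]
[[3,1],[7,0],[21,2],[24,0],[29,1],[33,0],[34,19],[38,16],[47,6],[50,0]]
[[3,1],[7,0],[21,2],[24,0],[29,1],[33,0],[34,19],[38,16],[47,6],[50,0]]
[[3,1],[7,0],[21,2],[24,0],[29,1],[33,0],[34,19],[38,16],[47,6],[50,0]]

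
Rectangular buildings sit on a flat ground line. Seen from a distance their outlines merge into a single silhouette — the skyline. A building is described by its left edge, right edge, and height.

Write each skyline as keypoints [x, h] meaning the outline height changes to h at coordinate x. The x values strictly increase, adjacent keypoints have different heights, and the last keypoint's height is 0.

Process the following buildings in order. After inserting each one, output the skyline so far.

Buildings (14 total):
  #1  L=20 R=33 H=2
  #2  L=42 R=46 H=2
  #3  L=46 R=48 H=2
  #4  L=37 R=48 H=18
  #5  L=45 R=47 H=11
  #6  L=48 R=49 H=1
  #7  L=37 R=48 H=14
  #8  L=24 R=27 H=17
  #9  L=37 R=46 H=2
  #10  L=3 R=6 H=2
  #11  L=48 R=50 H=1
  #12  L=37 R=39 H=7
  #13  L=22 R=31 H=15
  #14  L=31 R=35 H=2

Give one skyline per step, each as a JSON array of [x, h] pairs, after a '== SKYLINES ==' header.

== SKYLINES ==
[[20,2],[33,0]]
[[20,2],[33,0],[42,2],[46,0]]
[[20,2],[33,0],[42,2],[48,0]]
[[20,2],[33,0],[37,18],[48,0]]
[[20,2],[33,0],[37,18],[48,0]]
[[20,2],[33,0],[37,18],[48,1],[49,0]]
[[20,2],[33,0],[37,18],[48,1],[49,0]]
[[20,2],[24,17],[27,2],[33,0],[37,18],[48,1],[49,0]]
[[20,2],[24,17],[27,2],[33,0],[37,18],[48,1],[49,0]]
[[3,2],[6,0],[20,2],[24,17],[27,2],[33,0],[37,18],[48,1],[49,0]]
[[3,2],[6,0],[20,2],[24,17],[27,2],[33,0],[37,18],[48,1],[50,0]]
[[3,2],[6,0],[20,2],[24,17],[27,2],[33,0],[37,18],[48,1],[50,0]]
[[3,2],[6,0],[20,2],[22,15],[24,17],[27,15],[31,2],[33,0],[37,18],[48,1],[50,0]]
[[3,2],[6,0],[20,2],[22,15],[24,17],[27,15],[31,2],[35,0],[37,18],[48,1],[50,0]]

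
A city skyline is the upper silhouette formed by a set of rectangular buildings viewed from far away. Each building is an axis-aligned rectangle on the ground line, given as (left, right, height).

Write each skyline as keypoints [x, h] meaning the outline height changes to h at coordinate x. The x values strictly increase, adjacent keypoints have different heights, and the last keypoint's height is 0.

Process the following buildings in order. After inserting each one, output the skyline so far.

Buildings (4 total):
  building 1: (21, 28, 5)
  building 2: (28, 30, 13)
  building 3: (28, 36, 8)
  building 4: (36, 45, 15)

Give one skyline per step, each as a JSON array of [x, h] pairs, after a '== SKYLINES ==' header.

== SKYLINES ==
[[21,5],[28,0]]
[[21,5],[28,13],[30,0]]
[[21,5],[28,13],[30,8],[36,0]]
[[21,5],[28,13],[30,8],[36,15],[45,0]]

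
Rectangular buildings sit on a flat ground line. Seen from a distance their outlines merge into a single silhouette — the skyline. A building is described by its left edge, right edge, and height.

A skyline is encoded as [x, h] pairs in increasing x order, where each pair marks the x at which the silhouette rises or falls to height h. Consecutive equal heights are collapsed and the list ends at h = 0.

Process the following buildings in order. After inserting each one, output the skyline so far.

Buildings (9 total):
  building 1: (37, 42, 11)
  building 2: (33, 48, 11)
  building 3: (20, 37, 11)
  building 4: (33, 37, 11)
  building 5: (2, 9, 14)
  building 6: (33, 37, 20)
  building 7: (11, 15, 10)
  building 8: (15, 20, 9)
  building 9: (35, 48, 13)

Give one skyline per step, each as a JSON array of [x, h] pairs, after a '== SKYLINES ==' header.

== SKYLINES ==
[[37,11],[42,0]]
[[33,11],[48,0]]
[[20,11],[48,0]]
[[20,11],[48,0]]
[[2,14],[9,0],[20,11],[48,0]]
[[2,14],[9,0],[20,11],[33,20],[37,11],[48,0]]
[[2,14],[9,0],[11,10],[15,0],[20,11],[33,20],[37,11],[48,0]]
[[2,14],[9,0],[11,10],[15,9],[20,11],[33,20],[37,11],[48,0]]
[[2,14],[9,0],[11,10],[15,9],[20,11],[33,20],[37,13],[48,0]]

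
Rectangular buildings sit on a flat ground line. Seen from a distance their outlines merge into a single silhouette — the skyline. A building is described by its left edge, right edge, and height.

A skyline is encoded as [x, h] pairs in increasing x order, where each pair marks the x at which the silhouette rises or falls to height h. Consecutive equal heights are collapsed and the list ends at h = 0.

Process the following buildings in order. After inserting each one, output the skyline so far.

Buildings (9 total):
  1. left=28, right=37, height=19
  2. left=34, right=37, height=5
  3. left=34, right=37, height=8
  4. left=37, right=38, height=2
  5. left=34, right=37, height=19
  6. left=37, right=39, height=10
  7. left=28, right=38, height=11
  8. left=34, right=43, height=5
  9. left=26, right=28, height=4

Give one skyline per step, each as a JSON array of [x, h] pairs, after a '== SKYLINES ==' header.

== SKYLINES ==
[[28,19],[37,0]]
[[28,19],[37,0]]
[[28,19],[37,0]]
[[28,19],[37,2],[38,0]]
[[28,19],[37,2],[38,0]]
[[28,19],[37,10],[39,0]]
[[28,19],[37,11],[38,10],[39,0]]
[[28,19],[37,11],[38,10],[39,5],[43,0]]
[[26,4],[28,19],[37,11],[38,10],[39,5],[43,0]]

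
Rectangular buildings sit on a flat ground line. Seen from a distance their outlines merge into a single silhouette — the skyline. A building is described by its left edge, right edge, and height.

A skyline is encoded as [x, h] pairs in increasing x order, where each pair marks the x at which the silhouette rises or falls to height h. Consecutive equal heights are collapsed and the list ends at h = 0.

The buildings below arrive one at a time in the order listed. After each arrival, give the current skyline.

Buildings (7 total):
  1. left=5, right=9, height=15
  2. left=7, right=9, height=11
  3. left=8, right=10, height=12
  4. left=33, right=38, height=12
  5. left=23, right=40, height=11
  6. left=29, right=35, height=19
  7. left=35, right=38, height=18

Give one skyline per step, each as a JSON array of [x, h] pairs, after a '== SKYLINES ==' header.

== SKYLINES ==
[[5,15],[9,0]]
[[5,15],[9,0]]
[[5,15],[9,12],[10,0]]
[[5,15],[9,12],[10,0],[33,12],[38,0]]
[[5,15],[9,12],[10,0],[23,11],[33,12],[38,11],[40,0]]
[[5,15],[9,12],[10,0],[23,11],[29,19],[35,12],[38,11],[40,0]]
[[5,15],[9,12],[10,0],[23,11],[29,19],[35,18],[38,11],[40,0]]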